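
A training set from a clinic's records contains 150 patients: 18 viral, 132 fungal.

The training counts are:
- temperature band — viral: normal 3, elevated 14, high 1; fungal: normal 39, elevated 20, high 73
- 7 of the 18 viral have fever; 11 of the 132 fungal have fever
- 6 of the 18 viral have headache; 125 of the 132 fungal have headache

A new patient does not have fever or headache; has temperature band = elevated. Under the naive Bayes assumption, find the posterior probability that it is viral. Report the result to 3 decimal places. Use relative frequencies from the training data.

0.854

viral: (18/150) × (14/18) × (11/18) × (12/18) ≈ 0.0380247
fungal: (132/150) × (20/132) × (121/132) × (7/132) ≈ 0.00648148
P(viral | x) = 0.0380247 / 0.04450618 ≈ 0.854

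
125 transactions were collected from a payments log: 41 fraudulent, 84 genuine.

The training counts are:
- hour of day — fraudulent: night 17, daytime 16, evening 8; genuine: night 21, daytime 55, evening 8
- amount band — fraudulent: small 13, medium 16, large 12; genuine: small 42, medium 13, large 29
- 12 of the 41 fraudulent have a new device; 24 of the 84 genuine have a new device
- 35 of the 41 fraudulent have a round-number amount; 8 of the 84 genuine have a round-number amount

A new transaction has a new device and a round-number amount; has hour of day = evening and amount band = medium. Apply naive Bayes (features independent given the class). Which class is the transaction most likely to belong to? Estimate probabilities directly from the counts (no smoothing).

fraudulent

fraudulent: (41/125) × (8/41) × (16/41) × (12/41) × (35/41) ≈ 0.00624019
genuine: (84/125) × (8/84) × (13/84) × (24/84) × (8/84) ≈ 0.000269517
Highest score → fraudulent.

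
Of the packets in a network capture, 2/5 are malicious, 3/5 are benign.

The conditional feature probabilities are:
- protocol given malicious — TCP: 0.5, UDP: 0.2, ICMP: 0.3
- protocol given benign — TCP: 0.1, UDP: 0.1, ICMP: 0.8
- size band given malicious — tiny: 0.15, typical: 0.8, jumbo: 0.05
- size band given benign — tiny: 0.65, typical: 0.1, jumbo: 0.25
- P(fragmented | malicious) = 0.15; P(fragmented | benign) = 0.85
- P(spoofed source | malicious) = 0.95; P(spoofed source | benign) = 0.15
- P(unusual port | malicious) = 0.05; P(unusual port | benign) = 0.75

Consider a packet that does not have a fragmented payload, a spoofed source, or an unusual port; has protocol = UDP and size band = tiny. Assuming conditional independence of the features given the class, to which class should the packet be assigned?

malicious: 0.4 × 0.2 × 0.15 × (1−0.15) × (1−0.95) × (1−0.05) = 0.0004845
benign: 0.6 × 0.1 × 0.65 × (1−0.85) × (1−0.15) × (1−0.75) = 0.001243125
Highest score → benign.

benign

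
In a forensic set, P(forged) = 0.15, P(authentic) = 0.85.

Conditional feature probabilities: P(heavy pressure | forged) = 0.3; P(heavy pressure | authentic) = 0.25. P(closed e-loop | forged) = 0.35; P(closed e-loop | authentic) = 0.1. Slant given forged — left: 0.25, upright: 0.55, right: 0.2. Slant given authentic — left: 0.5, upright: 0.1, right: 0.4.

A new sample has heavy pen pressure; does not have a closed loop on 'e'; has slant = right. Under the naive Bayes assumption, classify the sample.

forged: 0.15 × 0.3 × (1−0.35) × 0.2 = 0.00585
authentic: 0.85 × 0.25 × (1−0.1) × 0.4 = 0.0765
Highest score → authentic.

authentic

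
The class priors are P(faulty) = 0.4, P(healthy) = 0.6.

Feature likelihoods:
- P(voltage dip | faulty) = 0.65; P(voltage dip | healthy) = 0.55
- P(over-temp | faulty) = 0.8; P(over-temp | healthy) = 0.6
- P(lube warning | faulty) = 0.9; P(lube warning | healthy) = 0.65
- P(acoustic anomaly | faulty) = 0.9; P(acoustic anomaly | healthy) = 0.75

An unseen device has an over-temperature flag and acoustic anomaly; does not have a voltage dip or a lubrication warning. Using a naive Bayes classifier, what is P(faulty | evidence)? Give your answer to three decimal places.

faulty: 0.4 × (1−0.65) × 0.8 × (1−0.9) × 0.9 = 0.01008
healthy: 0.6 × (1−0.55) × 0.6 × (1−0.65) × 0.75 = 0.042525
P(faulty | x) = 0.01008 / 0.052605 ≈ 0.192

0.192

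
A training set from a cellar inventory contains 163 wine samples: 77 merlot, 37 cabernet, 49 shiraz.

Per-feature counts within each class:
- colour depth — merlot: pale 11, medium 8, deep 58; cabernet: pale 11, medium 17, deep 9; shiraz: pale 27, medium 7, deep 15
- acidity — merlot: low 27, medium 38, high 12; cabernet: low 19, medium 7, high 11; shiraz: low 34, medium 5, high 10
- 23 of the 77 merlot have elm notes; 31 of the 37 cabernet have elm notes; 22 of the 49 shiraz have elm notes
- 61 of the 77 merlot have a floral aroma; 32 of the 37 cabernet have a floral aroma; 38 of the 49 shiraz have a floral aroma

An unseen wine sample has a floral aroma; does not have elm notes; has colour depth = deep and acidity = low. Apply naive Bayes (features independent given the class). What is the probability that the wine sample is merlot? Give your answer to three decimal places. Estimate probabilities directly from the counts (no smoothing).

merlot: (77/163) × (58/77) × (27/77) × (54/77) × (61/77) ≈ 0.0693195
cabernet: (37/163) × (9/37) × (19/37) × (6/37) × (32/37) ≈ 0.00397653
shiraz: (49/163) × (15/49) × (34/49) × (27/49) × (38/49) ≈ 0.0272861
P(merlot | x) = 0.0693195 / 0.10058213 ≈ 0.689

0.689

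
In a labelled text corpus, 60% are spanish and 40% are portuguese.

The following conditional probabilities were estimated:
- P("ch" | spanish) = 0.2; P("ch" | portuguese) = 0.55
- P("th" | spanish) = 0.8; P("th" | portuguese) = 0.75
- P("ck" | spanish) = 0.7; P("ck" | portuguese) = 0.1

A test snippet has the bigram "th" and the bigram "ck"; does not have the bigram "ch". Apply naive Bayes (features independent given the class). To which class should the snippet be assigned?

spanish: 0.6 × (1−0.2) × 0.8 × 0.7 = 0.2688
portuguese: 0.4 × (1−0.55) × 0.75 × 0.1 = 0.0135
Highest score → spanish.

spanish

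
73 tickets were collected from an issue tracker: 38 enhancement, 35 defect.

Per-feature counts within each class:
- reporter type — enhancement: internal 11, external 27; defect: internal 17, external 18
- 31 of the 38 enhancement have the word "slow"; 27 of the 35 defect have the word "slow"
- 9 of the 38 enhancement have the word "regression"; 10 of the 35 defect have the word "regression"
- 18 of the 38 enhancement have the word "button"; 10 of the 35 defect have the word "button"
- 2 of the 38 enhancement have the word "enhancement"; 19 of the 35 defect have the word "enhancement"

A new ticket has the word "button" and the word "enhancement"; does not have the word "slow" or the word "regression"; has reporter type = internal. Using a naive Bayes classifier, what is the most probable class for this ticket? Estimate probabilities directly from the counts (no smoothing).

defect

enhancement: (38/73) × (11/38) × (7/38) × (29/38) × (18/38) × (2/38) ≈ 0.000528122
defect: (35/73) × (17/35) × (8/35) × (25/35) × (10/35) × (19/35) ≈ 0.00589709
Highest score → defect.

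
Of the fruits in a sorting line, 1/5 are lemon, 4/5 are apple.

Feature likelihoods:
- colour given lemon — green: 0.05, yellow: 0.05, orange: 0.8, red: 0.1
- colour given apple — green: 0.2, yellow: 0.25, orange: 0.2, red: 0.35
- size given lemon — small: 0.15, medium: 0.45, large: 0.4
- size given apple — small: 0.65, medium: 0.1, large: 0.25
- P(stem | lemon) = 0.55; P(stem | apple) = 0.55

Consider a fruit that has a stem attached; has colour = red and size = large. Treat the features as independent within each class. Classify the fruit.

lemon: 0.2 × 0.1 × 0.4 × 0.55 = 0.0044
apple: 0.8 × 0.35 × 0.25 × 0.55 = 0.0385
Highest score → apple.

apple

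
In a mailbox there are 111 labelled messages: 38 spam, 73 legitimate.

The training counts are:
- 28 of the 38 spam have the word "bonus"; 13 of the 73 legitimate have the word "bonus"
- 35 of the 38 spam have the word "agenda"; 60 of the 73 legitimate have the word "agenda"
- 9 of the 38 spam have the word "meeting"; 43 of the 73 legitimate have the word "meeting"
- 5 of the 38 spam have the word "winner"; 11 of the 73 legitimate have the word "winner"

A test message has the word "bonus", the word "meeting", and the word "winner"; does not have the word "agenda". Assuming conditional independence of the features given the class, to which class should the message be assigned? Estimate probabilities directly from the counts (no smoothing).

spam: (38/111) × (28/38) × (3/38) × (9/38) × (5/38) ≈ 0.000620609
legitimate: (73/111) × (13/73) × (13/73) × (43/73) × (11/73) ≈ 0.00185121
Highest score → legitimate.

legitimate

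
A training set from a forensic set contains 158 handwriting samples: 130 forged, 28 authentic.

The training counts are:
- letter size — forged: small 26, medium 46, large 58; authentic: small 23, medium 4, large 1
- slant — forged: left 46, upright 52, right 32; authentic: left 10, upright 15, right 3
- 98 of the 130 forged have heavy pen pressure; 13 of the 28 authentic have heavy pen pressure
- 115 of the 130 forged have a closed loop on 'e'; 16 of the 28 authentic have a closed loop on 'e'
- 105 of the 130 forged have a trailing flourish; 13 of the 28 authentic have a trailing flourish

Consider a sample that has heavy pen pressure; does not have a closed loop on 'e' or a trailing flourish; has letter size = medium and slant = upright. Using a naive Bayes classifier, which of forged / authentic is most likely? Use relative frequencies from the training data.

forged

forged: (130/158) × (46/130) × (52/130) × (98/130) × (15/130) × (25/130) ≈ 0.001948
authentic: (28/158) × (4/28) × (15/28) × (13/28) × (12/28) × (15/28) ≈ 0.0014457
Highest score → forged.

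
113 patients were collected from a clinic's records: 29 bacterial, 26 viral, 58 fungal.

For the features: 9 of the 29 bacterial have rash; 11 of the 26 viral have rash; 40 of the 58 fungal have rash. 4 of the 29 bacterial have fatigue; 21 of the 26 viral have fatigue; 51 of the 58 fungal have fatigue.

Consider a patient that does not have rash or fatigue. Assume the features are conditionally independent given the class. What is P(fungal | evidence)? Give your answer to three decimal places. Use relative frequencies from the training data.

0.097

bacterial: (29/113) × (20/29) × (25/29) ≈ 0.152579
viral: (26/113) × (15/26) × (5/26) ≈ 0.0255276
fungal: (58/113) × (18/58) × (7/58) ≈ 0.0192249
P(fungal | x) = 0.0192249 / 0.1973315 ≈ 0.097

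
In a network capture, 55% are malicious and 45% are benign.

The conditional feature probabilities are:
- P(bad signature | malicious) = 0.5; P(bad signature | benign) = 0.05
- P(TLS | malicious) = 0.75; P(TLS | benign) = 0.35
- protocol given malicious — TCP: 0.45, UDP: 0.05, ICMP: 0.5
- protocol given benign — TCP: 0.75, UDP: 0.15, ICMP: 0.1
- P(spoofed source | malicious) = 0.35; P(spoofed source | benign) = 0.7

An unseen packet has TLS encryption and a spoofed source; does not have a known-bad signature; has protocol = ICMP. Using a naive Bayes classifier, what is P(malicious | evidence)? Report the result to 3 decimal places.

0.775

malicious: 0.55 × (1−0.5) × 0.75 × 0.5 × 0.35 = 0.03609375
benign: 0.45 × (1−0.05) × 0.35 × 0.1 × 0.7 = 0.01047375
P(malicious | x) = 0.03609375 / 0.0465675 ≈ 0.775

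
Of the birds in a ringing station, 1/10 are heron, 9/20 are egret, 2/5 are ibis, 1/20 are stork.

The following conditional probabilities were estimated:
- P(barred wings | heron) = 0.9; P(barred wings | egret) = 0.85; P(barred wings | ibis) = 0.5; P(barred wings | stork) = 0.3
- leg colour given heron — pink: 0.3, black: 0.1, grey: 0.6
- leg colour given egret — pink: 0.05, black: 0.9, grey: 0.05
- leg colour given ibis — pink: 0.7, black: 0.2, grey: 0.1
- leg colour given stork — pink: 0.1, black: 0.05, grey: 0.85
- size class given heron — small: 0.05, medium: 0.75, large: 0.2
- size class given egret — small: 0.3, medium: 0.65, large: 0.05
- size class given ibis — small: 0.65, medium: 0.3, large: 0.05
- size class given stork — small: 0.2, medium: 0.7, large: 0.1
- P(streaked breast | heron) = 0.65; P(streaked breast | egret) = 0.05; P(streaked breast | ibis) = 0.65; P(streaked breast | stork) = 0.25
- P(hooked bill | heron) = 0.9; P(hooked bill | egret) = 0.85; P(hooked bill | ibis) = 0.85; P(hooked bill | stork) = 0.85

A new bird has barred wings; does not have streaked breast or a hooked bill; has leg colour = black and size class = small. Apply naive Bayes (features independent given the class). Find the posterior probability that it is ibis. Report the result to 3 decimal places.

0.085

heron: 0.1 × 0.9 × 0.1 × 0.05 × (1−0.65) × (1−0.9) = 0.00001575
egret: 0.45 × 0.85 × 0.9 × 0.3 × (1−0.05) × (1−0.85) = 0.0147166875
ibis: 0.4 × 0.5 × 0.2 × 0.65 × (1−0.65) × (1−0.85) = 0.001365
stork: 0.05 × 0.3 × 0.05 × 0.2 × (1−0.25) × (1−0.85) = 0.000016875
P(ibis | x) = 0.001365 / 0.0161143125 ≈ 0.085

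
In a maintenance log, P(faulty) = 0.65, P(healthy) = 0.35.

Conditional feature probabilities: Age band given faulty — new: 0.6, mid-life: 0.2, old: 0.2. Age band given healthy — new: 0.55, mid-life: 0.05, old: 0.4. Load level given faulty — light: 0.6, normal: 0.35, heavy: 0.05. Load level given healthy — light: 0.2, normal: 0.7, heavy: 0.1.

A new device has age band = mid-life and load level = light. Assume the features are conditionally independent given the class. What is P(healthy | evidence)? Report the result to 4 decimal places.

faulty: 0.65 × 0.2 × 0.6 = 0.078
healthy: 0.35 × 0.05 × 0.2 = 0.0035
P(healthy | x) = 0.0035 / 0.0815 ≈ 0.0429

0.0429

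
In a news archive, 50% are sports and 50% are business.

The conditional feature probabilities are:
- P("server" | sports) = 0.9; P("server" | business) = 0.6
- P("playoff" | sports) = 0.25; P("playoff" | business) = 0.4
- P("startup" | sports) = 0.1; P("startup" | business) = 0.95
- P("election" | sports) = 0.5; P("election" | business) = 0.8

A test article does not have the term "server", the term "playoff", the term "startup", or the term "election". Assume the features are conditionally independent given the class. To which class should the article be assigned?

sports: 0.5 × (1−0.9) × (1−0.25) × (1−0.1) × (1−0.5) = 0.016875
business: 0.5 × (1−0.6) × (1−0.4) × (1−0.95) × (1−0.8) = 0.0012
Highest score → sports.

sports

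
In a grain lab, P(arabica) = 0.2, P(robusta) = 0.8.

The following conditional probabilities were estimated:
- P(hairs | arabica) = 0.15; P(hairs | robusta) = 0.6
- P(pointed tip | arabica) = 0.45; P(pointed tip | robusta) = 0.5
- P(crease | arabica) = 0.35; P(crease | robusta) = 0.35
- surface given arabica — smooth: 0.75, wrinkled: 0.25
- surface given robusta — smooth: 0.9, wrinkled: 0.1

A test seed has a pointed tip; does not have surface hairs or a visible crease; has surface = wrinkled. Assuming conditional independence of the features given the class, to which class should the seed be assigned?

arabica: 0.2 × (1−0.15) × 0.45 × (1−0.35) × 0.25 = 0.01243125
robusta: 0.8 × (1−0.6) × 0.5 × (1−0.35) × 0.1 = 0.0104
Highest score → arabica.

arabica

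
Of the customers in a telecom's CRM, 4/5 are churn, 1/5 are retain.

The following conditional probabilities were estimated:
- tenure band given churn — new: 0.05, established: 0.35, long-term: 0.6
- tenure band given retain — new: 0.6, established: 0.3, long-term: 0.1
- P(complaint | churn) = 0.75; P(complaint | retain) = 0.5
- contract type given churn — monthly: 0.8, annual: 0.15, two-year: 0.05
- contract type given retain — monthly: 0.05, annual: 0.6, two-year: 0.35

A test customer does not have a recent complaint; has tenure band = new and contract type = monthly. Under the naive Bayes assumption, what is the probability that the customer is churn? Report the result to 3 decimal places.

churn: 0.8 × 0.05 × (1−0.75) × 0.8 = 0.008
retain: 0.2 × 0.6 × (1−0.5) × 0.05 = 0.003
P(churn | x) = 0.008 / 0.011 ≈ 0.727

0.727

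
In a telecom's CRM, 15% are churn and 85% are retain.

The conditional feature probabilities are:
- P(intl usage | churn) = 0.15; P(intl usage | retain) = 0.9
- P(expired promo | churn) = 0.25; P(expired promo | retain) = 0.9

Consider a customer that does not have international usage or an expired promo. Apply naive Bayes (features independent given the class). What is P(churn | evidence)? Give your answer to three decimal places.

churn: 0.15 × (1−0.15) × (1−0.25) = 0.095625
retain: 0.85 × (1−0.9) × (1−0.9) = 0.0085
P(churn | x) = 0.095625 / 0.104125 ≈ 0.918

0.918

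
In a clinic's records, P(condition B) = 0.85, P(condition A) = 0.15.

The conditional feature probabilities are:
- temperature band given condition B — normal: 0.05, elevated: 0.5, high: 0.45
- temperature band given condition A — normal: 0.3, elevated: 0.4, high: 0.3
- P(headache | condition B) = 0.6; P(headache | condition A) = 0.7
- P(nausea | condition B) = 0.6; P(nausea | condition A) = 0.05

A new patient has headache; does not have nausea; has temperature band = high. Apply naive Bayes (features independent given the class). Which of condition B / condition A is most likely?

condition B

condition B: 0.85 × 0.45 × 0.6 × (1−0.6) = 0.0918
condition A: 0.15 × 0.3 × 0.7 × (1−0.05) = 0.029925
Highest score → condition B.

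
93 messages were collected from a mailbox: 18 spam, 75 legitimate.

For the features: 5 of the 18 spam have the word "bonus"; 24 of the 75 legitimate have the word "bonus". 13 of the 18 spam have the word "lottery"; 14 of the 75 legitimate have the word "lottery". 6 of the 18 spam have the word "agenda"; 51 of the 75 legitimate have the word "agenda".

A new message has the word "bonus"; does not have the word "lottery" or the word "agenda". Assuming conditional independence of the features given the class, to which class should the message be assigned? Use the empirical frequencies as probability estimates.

spam: (18/93) × (5/18) × (5/18) × (12/18) ≈ 0.00995619
legitimate: (75/93) × (24/75) × (61/75) × (24/75) ≈ 0.0671656
Highest score → legitimate.

legitimate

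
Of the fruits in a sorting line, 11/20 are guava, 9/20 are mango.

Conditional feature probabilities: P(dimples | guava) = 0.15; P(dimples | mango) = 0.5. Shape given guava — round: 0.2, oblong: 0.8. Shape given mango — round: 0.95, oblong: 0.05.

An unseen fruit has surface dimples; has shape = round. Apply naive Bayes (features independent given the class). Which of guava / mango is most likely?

guava: 0.55 × 0.15 × 0.2 = 0.0165
mango: 0.45 × 0.5 × 0.95 = 0.21375
Highest score → mango.

mango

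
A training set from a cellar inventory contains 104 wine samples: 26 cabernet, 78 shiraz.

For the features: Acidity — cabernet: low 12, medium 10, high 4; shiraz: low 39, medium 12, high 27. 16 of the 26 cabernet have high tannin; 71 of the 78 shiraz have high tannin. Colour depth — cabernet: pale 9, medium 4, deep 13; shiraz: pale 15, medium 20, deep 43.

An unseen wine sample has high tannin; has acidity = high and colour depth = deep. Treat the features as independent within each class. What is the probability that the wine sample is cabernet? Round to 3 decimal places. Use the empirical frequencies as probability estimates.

0.083

cabernet: (26/104) × (4/26) × (16/26) × (13/26) ≈ 0.0118343
shiraz: (78/104) × (27/78) × (71/78) × (43/78) ≈ 0.130277
P(cabernet | x) = 0.0118343 / 0.1421113 ≈ 0.083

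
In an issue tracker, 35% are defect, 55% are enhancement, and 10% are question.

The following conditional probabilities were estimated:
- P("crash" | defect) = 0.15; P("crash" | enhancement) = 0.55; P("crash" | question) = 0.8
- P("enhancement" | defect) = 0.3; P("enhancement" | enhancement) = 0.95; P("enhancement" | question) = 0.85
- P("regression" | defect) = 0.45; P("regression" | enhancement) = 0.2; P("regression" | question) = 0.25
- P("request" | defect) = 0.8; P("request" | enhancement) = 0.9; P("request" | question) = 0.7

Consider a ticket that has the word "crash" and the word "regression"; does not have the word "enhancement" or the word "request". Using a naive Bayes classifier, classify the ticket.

defect: 0.35 × 0.15 × (1−0.3) × 0.45 × (1−0.8) = 0.0033075
enhancement: 0.55 × 0.55 × (1−0.95) × 0.2 × (1−0.9) = 0.0003025
question: 0.1 × 0.8 × (1−0.85) × 0.25 × (1−0.7) = 0.0009
Highest score → defect.

defect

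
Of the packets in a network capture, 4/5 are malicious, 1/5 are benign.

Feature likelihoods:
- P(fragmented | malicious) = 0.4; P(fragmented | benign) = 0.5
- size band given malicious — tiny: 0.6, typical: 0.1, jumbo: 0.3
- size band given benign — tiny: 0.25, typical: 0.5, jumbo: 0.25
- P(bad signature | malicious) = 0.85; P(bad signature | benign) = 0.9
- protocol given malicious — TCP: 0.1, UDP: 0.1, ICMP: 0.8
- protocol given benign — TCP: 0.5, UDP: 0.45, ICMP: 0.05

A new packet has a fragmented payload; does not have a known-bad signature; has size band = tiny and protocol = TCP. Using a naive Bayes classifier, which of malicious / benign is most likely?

malicious: 0.8 × 0.4 × 0.6 × (1−0.85) × 0.1 = 0.00288
benign: 0.2 × 0.5 × 0.25 × (1−0.9) × 0.5 = 0.00125
Highest score → malicious.

malicious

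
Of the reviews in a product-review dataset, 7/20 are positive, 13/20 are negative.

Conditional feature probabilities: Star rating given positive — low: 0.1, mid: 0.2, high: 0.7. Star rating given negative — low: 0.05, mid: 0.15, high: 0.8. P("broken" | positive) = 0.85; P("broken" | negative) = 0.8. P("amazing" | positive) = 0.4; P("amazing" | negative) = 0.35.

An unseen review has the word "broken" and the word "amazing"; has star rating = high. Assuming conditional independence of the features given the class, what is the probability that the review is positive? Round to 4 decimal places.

positive: 0.35 × 0.7 × 0.85 × 0.4 = 0.0833
negative: 0.65 × 0.8 × 0.8 × 0.35 = 0.1456
P(positive | x) = 0.0833 / 0.2289 ≈ 0.3639

0.3639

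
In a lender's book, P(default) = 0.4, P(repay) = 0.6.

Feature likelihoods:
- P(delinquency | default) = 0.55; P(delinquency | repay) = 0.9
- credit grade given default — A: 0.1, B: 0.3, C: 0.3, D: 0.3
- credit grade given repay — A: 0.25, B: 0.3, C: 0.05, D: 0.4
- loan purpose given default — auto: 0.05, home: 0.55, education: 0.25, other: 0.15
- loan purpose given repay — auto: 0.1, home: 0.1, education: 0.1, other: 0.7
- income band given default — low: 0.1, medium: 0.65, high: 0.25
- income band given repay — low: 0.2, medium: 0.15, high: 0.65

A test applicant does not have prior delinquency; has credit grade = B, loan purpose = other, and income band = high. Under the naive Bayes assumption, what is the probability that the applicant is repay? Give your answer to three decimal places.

0.802

default: 0.4 × (1−0.55) × 0.3 × 0.15 × 0.25 = 0.002025
repay: 0.6 × (1−0.9) × 0.3 × 0.7 × 0.65 = 0.00819
P(repay | x) = 0.00819 / 0.010215 ≈ 0.802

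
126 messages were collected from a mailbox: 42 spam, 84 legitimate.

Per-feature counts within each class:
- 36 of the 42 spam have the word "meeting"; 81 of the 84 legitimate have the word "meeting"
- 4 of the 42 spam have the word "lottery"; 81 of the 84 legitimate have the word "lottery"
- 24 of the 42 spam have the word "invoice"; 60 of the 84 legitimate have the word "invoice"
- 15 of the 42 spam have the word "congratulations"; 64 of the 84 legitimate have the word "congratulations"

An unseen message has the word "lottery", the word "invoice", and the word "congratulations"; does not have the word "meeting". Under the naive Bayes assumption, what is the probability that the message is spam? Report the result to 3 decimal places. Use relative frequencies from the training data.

0.069

spam: (42/126) × (6/42) × (4/42) × (24/42) × (15/42) ≈ 0.00092554
legitimate: (84/126) × (3/84) × (81/84) × (60/84) × (64/84) ≈ 0.0124948
P(spam | x) = 0.00092554 / 0.01342034 ≈ 0.069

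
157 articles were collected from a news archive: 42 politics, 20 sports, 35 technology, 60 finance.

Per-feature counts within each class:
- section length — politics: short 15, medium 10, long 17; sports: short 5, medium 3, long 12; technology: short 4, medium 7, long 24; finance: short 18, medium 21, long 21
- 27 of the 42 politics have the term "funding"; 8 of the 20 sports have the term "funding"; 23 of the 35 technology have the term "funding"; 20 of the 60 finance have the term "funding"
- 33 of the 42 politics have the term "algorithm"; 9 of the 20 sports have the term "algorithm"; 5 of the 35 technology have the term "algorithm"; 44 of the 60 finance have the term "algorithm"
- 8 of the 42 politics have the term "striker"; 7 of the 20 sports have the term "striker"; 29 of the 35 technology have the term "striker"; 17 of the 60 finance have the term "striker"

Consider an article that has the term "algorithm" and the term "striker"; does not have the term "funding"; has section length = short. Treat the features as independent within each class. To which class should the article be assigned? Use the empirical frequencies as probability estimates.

politics: (42/157) × (15/42) × (15/42) × (33/42) × (8/42) ≈ 0.00510668
sports: (20/157) × (5/20) × (12/20) × (9/20) × (7/20) ≈ 0.00300955
technology: (35/157) × (4/35) × (12/35) × (5/35) × (29/35) ≈ 0.00103396
finance: (60/157) × (18/60) × (40/60) × (44/60) × (17/60) ≈ 0.0158811
Highest score → finance.

finance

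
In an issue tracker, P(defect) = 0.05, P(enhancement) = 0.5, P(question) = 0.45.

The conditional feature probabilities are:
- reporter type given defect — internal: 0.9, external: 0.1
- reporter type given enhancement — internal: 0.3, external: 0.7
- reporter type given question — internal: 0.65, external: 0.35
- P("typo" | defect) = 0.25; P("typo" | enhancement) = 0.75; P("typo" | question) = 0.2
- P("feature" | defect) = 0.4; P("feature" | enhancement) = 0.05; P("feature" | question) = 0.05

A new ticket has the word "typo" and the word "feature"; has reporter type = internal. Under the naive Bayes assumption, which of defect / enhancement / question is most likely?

enhancement

defect: 0.05 × 0.9 × 0.25 × 0.4 = 0.0045
enhancement: 0.5 × 0.3 × 0.75 × 0.05 = 0.005625
question: 0.45 × 0.65 × 0.2 × 0.05 = 0.002925
Highest score → enhancement.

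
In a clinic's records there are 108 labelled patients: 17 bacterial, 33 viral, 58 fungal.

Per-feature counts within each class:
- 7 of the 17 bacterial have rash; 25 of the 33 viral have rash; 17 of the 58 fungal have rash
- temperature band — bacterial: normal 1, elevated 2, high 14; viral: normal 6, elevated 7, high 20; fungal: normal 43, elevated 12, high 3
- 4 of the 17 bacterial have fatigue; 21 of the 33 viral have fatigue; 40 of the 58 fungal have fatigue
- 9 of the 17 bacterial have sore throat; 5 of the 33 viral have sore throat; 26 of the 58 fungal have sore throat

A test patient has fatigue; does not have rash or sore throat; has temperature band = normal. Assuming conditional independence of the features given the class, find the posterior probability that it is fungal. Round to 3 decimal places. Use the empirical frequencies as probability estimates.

0.932

bacterial: (17/108) × (10/17) × (1/17) × (4/17) × (8/17) ≈ 0.000603086
viral: (33/108) × (8/33) × (6/33) × (21/33) × (28/33) ≈ 0.00727199
fungal: (58/108) × (41/58) × (43/58) × (40/58) × (32/58) ≈ 0.107091
P(fungal | x) = 0.107091 / 0.114966076 ≈ 0.932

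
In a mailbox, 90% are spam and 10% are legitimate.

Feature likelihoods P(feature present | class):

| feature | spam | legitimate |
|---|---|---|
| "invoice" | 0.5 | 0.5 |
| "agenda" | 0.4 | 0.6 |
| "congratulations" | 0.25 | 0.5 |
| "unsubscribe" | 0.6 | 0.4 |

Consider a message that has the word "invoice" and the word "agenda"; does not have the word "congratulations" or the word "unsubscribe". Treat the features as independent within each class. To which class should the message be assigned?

spam

spam: 0.9 × 0.5 × 0.4 × (1−0.25) × (1−0.6) = 0.054
legitimate: 0.1 × 0.5 × 0.6 × (1−0.5) × (1−0.4) = 0.009
Highest score → spam.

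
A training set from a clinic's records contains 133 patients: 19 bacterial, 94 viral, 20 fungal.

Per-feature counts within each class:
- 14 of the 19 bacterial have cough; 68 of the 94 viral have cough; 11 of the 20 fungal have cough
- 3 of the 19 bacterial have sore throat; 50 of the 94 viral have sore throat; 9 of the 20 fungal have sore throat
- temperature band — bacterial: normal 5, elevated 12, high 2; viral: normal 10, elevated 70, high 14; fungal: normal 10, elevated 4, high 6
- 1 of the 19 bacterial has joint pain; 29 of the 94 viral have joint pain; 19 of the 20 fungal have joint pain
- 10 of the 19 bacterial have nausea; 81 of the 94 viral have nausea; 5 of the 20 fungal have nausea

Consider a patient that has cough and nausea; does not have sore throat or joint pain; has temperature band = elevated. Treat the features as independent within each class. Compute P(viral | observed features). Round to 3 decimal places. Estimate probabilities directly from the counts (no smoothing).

0.791

bacterial: (19/133) × (14/19) × (16/19) × (12/19) × (18/19) × (10/19) ≈ 0.0279149
viral: (94/133) × (68/94) × (44/94) × (70/94) × (65/94) × (81/94) ≈ 0.106193
fungal: (20/133) × (11/20) × (11/20) × (4/20) × (1/20) × (5/20) ≈ 0.000113722
P(viral | x) = 0.106193 / 0.134221622 ≈ 0.791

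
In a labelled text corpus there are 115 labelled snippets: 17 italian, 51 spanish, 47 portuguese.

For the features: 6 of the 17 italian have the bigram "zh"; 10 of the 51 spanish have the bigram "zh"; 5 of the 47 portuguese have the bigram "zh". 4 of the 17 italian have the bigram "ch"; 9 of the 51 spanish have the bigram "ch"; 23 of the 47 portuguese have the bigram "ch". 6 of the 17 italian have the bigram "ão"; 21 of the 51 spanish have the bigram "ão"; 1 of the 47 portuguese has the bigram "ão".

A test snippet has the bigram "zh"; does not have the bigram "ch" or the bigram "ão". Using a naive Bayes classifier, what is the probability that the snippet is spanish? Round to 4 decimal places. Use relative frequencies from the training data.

0.4698

italian: (17/115) × (6/17) × (13/17) × (11/17) ≈ 0.0258162
spanish: (51/115) × (10/51) × (42/51) × (30/51) ≈ 0.0421243
portuguese: (47/115) × (5/47) × (24/47) × (46/47) ≈ 0.0217293
P(spanish | x) = 0.0421243 / 0.0896698 ≈ 0.4698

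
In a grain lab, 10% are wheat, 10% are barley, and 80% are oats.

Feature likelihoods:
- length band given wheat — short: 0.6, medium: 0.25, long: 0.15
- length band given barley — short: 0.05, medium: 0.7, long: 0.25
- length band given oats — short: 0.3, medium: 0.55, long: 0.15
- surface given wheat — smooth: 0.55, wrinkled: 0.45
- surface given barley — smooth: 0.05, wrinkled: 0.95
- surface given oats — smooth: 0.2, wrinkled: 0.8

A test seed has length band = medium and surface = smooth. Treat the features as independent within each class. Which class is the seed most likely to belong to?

wheat: 0.1 × 0.25 × 0.55 = 0.01375
barley: 0.1 × 0.7 × 0.05 = 0.0035
oats: 0.8 × 0.55 × 0.2 = 0.088
Highest score → oats.

oats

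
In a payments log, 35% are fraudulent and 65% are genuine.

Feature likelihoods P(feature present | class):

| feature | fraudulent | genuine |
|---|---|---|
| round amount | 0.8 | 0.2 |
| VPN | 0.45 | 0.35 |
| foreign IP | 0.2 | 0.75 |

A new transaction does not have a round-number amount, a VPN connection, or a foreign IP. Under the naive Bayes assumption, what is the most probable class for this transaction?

fraudulent: 0.35 × (1−0.8) × (1−0.45) × (1−0.2) = 0.0308
genuine: 0.65 × (1−0.2) × (1−0.35) × (1−0.75) = 0.0845
Highest score → genuine.

genuine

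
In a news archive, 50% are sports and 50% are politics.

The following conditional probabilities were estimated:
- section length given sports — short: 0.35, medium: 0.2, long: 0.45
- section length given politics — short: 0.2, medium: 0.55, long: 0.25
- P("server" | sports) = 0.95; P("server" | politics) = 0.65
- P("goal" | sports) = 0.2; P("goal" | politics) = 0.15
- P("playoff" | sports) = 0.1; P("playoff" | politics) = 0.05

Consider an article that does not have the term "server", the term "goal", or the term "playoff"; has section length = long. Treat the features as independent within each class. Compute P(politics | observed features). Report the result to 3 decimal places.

0.813

sports: 0.5 × 0.45 × (1−0.95) × (1−0.2) × (1−0.1) = 0.0081
politics: 0.5 × 0.25 × (1−0.65) × (1−0.15) × (1−0.05) = 0.035328125
P(politics | x) = 0.035328125 / 0.043428125 ≈ 0.813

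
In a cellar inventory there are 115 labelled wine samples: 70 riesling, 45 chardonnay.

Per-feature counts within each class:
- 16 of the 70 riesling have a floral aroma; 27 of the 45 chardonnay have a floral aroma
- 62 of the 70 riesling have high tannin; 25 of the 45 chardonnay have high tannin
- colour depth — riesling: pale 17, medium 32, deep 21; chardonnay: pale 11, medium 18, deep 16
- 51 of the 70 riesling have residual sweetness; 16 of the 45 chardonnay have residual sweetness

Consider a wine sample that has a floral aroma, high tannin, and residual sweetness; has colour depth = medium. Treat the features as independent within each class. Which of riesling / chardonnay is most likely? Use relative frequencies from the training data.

riesling

riesling: (70/115) × (16/70) × (62/70) × (32/70) × (51/70) ≈ 0.0410431
chardonnay: (45/115) × (27/45) × (25/45) × (18/45) × (16/45) ≈ 0.0185507
Highest score → riesling.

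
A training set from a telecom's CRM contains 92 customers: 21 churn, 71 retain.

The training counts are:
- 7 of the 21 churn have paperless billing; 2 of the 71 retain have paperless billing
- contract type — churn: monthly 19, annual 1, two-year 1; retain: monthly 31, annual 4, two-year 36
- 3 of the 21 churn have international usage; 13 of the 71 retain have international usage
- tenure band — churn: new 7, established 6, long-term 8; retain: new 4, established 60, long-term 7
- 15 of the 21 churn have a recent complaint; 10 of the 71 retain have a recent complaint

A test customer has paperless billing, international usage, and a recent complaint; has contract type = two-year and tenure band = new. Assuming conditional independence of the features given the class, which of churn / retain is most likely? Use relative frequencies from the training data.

churn: (21/92) × (7/21) × (1/21) × (3/21) × (7/21) × (15/21) ≈ 0.000123238
retain: (71/92) × (2/71) × (36/71) × (13/71) × (4/71) × (10/71) ≈ 0.0000160145
Highest score → churn.

churn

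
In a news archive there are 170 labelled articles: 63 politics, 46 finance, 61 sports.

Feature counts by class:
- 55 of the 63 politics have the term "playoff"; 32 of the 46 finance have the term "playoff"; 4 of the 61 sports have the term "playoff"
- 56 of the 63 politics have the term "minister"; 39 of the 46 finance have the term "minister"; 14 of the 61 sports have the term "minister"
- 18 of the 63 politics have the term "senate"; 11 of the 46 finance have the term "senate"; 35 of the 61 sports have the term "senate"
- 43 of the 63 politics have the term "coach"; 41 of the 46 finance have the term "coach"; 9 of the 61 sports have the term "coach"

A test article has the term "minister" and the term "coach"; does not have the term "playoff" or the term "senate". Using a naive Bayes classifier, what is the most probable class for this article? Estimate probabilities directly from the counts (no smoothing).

politics: (63/170) × (8/63) × (56/63) × (45/63) × (43/63) ≈ 0.0203933
finance: (46/170) × (14/46) × (39/46) × (35/46) × (41/46) ≈ 0.0473502
sports: (61/170) × (57/61) × (14/61) × (26/61) × (9/61) ≈ 0.00483928
Highest score → finance.

finance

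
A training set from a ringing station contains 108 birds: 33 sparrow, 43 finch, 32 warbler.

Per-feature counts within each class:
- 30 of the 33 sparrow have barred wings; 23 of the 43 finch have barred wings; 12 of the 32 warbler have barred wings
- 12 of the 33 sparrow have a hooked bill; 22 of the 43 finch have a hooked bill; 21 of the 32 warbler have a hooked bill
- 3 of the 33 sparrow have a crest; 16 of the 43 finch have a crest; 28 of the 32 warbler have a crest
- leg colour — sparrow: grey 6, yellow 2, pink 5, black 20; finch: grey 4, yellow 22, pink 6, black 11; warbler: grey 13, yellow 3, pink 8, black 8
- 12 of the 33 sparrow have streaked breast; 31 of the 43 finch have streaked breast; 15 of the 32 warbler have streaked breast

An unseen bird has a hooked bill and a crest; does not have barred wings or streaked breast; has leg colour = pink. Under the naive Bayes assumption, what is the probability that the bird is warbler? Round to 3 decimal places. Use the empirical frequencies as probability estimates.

0.906

sparrow: (33/108) × (3/33) × (12/33) × (3/33) × (5/33) × (21/33) ≈ 0.0000885388
finch: (43/108) × (20/43) × (22/43) × (16/43) × (6/43) × (12/43) ≈ 0.0013728
warbler: (32/108) × (20/32) × (21/32) × (28/32) × (8/32) × (17/32) ≈ 0.0141229
P(warbler | x) = 0.0141229 / 0.0155842388 ≈ 0.906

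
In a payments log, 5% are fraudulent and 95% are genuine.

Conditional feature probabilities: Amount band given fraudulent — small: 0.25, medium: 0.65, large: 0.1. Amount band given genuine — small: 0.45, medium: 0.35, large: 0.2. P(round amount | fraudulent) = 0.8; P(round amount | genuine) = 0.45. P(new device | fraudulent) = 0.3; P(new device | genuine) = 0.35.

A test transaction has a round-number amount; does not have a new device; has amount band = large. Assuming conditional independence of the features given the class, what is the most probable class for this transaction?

fraudulent: 0.05 × 0.1 × 0.8 × (1−0.3) = 0.0028
genuine: 0.95 × 0.2 × 0.45 × (1−0.35) = 0.055575
Highest score → genuine.

genuine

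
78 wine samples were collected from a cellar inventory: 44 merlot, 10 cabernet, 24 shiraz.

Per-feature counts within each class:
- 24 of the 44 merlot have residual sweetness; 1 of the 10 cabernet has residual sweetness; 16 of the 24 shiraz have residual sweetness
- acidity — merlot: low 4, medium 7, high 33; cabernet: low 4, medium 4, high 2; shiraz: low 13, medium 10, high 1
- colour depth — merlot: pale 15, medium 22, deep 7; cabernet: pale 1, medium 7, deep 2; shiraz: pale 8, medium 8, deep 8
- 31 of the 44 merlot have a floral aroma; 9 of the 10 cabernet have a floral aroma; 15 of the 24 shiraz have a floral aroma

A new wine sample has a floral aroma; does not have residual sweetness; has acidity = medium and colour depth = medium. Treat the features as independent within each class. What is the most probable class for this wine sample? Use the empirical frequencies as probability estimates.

cabernet

merlot: (44/78) × (20/44) × (7/44) × (22/44) × (31/44) ≈ 0.0143701
cabernet: (10/78) × (9/10) × (4/10) × (7/10) × (9/10) ≈ 0.0290769
shiraz: (24/78) × (8/24) × (10/24) × (8/24) × (15/24) ≈ 0.00890313
Highest score → cabernet.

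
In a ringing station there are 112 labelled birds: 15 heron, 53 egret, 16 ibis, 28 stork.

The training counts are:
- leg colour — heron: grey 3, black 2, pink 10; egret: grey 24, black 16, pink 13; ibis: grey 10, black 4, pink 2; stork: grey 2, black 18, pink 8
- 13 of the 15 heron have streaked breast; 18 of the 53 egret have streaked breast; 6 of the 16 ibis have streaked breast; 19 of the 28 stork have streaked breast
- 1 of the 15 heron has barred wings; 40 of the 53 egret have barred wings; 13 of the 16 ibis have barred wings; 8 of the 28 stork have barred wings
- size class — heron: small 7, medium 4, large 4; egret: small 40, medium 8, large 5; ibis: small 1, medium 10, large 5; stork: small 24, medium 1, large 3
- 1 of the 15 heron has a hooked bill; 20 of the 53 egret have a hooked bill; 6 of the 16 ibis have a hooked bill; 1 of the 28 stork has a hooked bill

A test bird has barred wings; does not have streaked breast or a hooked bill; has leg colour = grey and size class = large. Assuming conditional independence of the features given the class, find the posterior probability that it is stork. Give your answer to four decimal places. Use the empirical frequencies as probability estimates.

heron: (15/112) × (3/15) × (2/15) × (1/15) × (4/15) × (14/15) ≈ 0.0000592593
egret: (53/112) × (24/53) × (35/53) × (40/53) × (5/53) × (33/53) ≈ 0.00627338
ibis: (16/112) × (10/16) × (10/16) × (13/16) × (5/16) × (10/16) ≈ 0.00885555
stork: (28/112) × (2/28) × (9/28) × (8/28) × (3/28) × (27/28) ≈ 0.000169433
P(stork | x) = 0.000169433 / 0.0153576223 ≈ 0.0110

0.0110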